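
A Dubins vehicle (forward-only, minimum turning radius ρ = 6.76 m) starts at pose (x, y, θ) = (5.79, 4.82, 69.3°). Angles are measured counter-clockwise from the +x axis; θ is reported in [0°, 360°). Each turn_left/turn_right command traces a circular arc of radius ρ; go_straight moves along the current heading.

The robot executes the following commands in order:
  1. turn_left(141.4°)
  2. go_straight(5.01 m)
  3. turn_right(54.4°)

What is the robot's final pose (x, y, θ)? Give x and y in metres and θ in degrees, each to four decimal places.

set_pose: (x, y, θ) = (5.7900, 4.8200, 69.3000°), ρ = 6.76
turn_left(141.4°): centre at ρ to the left, rotate +141.4° → (-3.9849, 13.0221, 210.7000°)
go_straight(5.01): x += 5.01·cos θ, y += 5.01·sin θ → (-8.2927, 10.4643, 210.7000°)
turn_right(54.4°): centre at ρ to the right, rotate −54.4° → (-14.4612, 10.0870, 156.3000°)

(-14.4612, 10.0870, 156.3000°)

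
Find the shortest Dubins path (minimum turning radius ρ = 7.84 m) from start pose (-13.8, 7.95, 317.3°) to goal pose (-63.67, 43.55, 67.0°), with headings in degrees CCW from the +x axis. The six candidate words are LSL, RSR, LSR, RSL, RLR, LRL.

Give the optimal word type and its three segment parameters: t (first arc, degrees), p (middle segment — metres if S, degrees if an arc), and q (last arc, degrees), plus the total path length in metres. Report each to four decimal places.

Let ψ = atan2(Δy, Δx) = atan2(35.60, -49.87) = 144.4786° be the start→goal bearing.
Normalize: d = |goal − start| / ρ = 61.272970/7.84 = 7.815430, α = (θ_start − ψ) mod 360° = 172.8214° = 3.016302 rad, β = (θ_goal − ψ) mod 360° = 282.5214° = 4.930928 rad.
Common terms: sin α = 0.124963, cos α = -0.992161, sin β = -0.976215, cos β = 0.216804, cos(α−β) = -0.337095, d² = 61.080944. Work in radians in the unit-radius frame; every candidate has L = ρ·(t + p + q).
LSL: p² = 2 + d² − 2cos(α−β) + 2d(sin α − sin β) = 80.967499; p = √p² = 8.998194; φ = atan2(cos β − cos α, d + sin α − sin β) = 0.134764 rad; t = (φ − α) mod 2π = 3.401647 rad, q = (β − φ) mod 2π = 4.796164 rad → L = 7.84·(3.401647 + 8.998194 + 4.796164) = 7.84·17.196006 = 134.816685 m
RSR: p² = 2 + d² − 2cos(α−β) + 2d(sin β − sin α) = 46.542771; p = √p² = 6.822226; φ = atan2(cos α − cos β, d − sin α + sin β) = -0.178151 rad; t = (α − φ) mod 2π = 3.194453 rad, q = (φ − β) mod 2π = 1.174107 rad → L = 7.84·(3.194453 + 6.822226 + 1.174107) = 7.84·11.190785 = 87.735757 m
LSR: p² = d² − 2 + 2cos(α−β) + 2d(sin α + sin β) = 45.100952; p = √p² = 6.715724; φ = atan2(−cos α − cos β, d + sin α + sin β) − atan2(−2, p) = 0.400324 rad; t = (φ − α) mod 2π = 3.667207 rad, q = (φ − β) mod 2π = 1.752581 rad → L = 7.84·(3.667207 + 6.715724 + 1.752581) = 7.84·12.135512 = 95.142413 m
RSL: p² = d² − 2 + 2cos(α−β) − 2d(sin α + sin β) = 71.712555; p = √p² = 8.468327; φ = atan2(cos α + cos β, d − sin α − sin β) − atan2(2, p) = -0.321151 rad; t = (α − φ) mod 2π = 3.337453 rad, q = (β − φ) mod 2π = 5.252079 rad → L = 7.84·(3.337453 + 8.468327 + 5.252079) = 7.84·17.057859 = 133.733613 m
RLR: c = (6 − d² + 2cos(α−β) + 2d(sin α − sin β))/8 = -4.817846, |c| > 1 → infeasible
LRL: c = (6 − d² + 2cos(α−β) − 2d(sin α − sin β))/8 = -9.120937, |c| > 1 → infeasible
Shortest: RSR with L = 87.735757 m ≈ 87.7358 m
Convert RSR to answer units (arcs ×180/π): t = 3.194453·180/π = 183.0287°, p = ρ·p = 7.84·6.822226 = 53.4863 m, q = 1.174107·180/π = 67.2713°, L = 87.7358 m.

RSR: t = 183.0287°, p = 53.4863 m, q = 67.2713°, L = 87.7358 m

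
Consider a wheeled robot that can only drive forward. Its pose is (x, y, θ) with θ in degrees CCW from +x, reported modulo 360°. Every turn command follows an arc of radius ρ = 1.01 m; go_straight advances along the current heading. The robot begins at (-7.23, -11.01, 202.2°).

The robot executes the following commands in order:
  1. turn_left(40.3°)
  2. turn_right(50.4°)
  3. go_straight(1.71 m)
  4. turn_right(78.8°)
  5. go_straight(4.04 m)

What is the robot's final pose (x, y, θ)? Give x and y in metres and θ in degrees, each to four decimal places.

set_pose: (x, y, θ) = (-7.2300, -11.0100, 202.2000°), ρ = 1.01
turn_left(40.3°): centre at ρ to the left, rotate +40.3° → (-7.7443, -11.4788, 242.5000°)
turn_right(50.4°): centre at ρ to the right, rotate −50.4° → (-8.4284, -12.0000, 192.1000°)
go_straight(1.71): x += 1.71·cos θ, y += 1.71·sin θ → (-10.1004, -12.3584, 192.1000°)
turn_right(78.8°): centre at ρ to the right, rotate −78.8° → (-11.2398, -11.7703, 113.3000°)
go_straight(4.04): x += 4.04·cos θ, y += 4.04·sin θ → (-12.8378, -8.0598, 113.3000°)

(-12.8378, -8.0598, 113.3000°)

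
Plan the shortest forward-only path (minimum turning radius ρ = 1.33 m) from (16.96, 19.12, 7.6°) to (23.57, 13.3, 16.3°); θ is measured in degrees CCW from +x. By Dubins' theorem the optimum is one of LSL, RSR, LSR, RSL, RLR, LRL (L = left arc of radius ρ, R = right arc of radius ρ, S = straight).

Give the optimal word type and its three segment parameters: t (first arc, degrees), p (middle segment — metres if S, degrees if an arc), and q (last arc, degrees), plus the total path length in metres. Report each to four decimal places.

RSL: t = 58.4144°, p = 6.3292 m, q = 67.1144°, L = 9.2431 m

Let ψ = atan2(Δy, Δx) = atan2(-5.82, 6.61) = -41.3634° be the start→goal bearing.
Normalize: d = |goal − start| / ρ = 8.807071/1.33 = 6.621858, α = (θ_start − ψ) mod 360° = 48.9634° = 0.854573 rad, β = (θ_goal − ψ) mod 360° = 57.6634° = 1.006416 rad.
Common terms: sin α = 0.754290, cos α = 0.656541, sin β = 0.844920, cos β = 0.534892, cos(α−β) = 0.988494, d² = 43.849002. Work in radians in the unit-radius frame; every candidate has L = ρ·(t + p + q).
LSL: p² = 2 + d² − 2cos(α−β) + 2d(sin α − sin β) = 42.671737; p = √p² = 6.532361; φ = atan2(cos β − cos α, d + sin α − sin β) = -0.018624 rad; t = (φ − α) mod 2π = 5.409989 rad, q = (β − φ) mod 2π = 1.025040 rad → L = 1.33·(5.409989 + 6.532361 + 1.025040) = 1.33·12.967390 = 17.246628 m
RSR: p² = 2 + d² − 2cos(α−β) + 2d(sin β − sin α) = 45.072292; p = √p² = 6.713590; φ = atan2(cos α − cos β, d − sin α + sin β) = 0.018121 rad; t = (α − φ) mod 2π = 0.836452 rad, q = (φ − β) mod 2π = 5.294890 rad → L = 1.33·(0.836452 + 6.713590 + 5.294890) = 1.33·12.844932 = 17.083759 m
LSR: p² = d² − 2 + 2cos(α−β) + 2d(sin α + sin β) = 65.005483; p = √p² = 8.062598; φ = atan2(−cos α − cos β, d + sin α + sin β) − atan2(−2, p) = 0.099229 rad; t = (φ − α) mod 2π = 5.527841 rad, q = (φ − β) mod 2π = 5.375998 rad → L = 1.33·(5.527841 + 8.062598 + 5.375998) = 1.33·18.966437 = 25.225361 m
RSL: p² = d² − 2 + 2cos(α−β) − 2d(sin α + sin β) = 22.646497; p = √p² = 4.758834; φ = atan2(cos α + cos β, d − sin α − sin β) − atan2(2, p) = -0.164951 rad; t = (α − φ) mod 2π = 1.019524 rad, q = (β − φ) mod 2π = 1.171367 rad → L = 1.33·(1.019524 + 4.758834 + 1.171367) = 1.33·6.949725 = 9.243134 m
RLR: c = (6 − d² + 2cos(α−β) + 2d(sin α − sin β))/8 = -4.634036, |c| > 1 → infeasible
LRL: c = (6 − d² + 2cos(α−β) − 2d(sin α − sin β))/8 = -4.333967, |c| > 1 → infeasible
Shortest: RSL with L = 9.243134 m ≈ 9.2431 m
Convert RSL to answer units (arcs ×180/π): t = 1.019524·180/π = 58.4144°, p = ρ·p = 1.33·4.758834 = 6.3292 m, q = 1.171367·180/π = 67.1144°, L = 9.2431 m.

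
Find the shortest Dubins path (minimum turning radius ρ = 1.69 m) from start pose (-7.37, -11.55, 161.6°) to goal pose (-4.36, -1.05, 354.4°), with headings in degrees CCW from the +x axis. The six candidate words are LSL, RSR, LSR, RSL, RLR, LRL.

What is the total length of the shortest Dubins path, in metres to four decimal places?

12.5075 m

Let ψ = atan2(Δy, Δx) = atan2(10.50, 3.01) = 74.0042° be the start→goal bearing.
Normalize: d = |goal − start| / ρ = 10.922916/1.69 = 6.463264, α = (θ_start − ψ) mod 360° = 87.5958° = 1.528836 rad, β = (θ_goal − ψ) mod 360° = 280.3958° = 4.893830 rad.
Common terms: sin α = 0.999120, cos α = 0.041948, sin β = -0.983585, cos β = 0.180448, cos(α−β) = -0.975149, d² = 41.773782. Work in radians in the unit-radius frame; every candidate has L = ρ·(t + p + q).
LSL: p² = 2 + d² − 2cos(α−β) + 2d(sin α − sin β) = 71.353565; p = √p² = 8.447104; φ = atan2(cos β − cos α, d + sin α − sin β) = 0.016397 rad; t = (φ − α) mod 2π = 4.770746 rad, q = (β − φ) mod 2π = 4.877434 rad → L = 1.69·(4.770746 + 8.447104 + 4.877434) = 1.69·18.095284 = 30.581030 m
RSR: p² = 2 + d² − 2cos(α−β) + 2d(sin β − sin α) = 20.094597; p = √p² = 4.482700; φ = atan2(cos α − cos β, d − sin α + sin β) = -0.030901 rad; t = (α − φ) mod 2π = 1.559737 rad, q = (φ − β) mod 2π = 1.358454 rad → L = 1.69·(1.559737 + 4.482700 + 1.358454) = 1.69·7.400890 = 12.507505 m
LSR: p² = d² − 2 + 2cos(α−β) + 2d(sin α + sin β) = 38.024300; p = √p² = 6.166385; φ = atan2(−cos α − cos β, d + sin α + sin β) − atan2(−2, p) = 0.279321 rad; t = (φ − α) mod 2π = 5.033670 rad, q = (φ − β) mod 2π = 1.668676 rad → L = 1.69·(5.033670 + 6.166385 + 1.668676) = 1.69·12.868731 = 21.748155 m
RSL: p² = d² − 2 + 2cos(α−β) − 2d(sin α + sin β) = 37.622668; p = √p² = 6.133732; φ = atan2(cos α + cos β, d − sin α − sin β) − atan2(2, p) = -0.280717 rad; t = (α − φ) mod 2π = 1.809553 rad, q = (β − φ) mod 2π = 5.174548 rad → L = 1.69·(1.809553 + 6.133732 + 5.174548) = 1.69·13.117832 = 22.169137 m
RLR: c = (6 − d² + 2cos(α−β) + 2d(sin α − sin β))/8 = -1.511825, |c| > 1 → infeasible
LRL: c = (6 − d² + 2cos(α−β) − 2d(sin α − sin β))/8 = -7.919196, |c| > 1 → infeasible
Shortest: RSR with L = 12.507505 m ≈ 12.5075 m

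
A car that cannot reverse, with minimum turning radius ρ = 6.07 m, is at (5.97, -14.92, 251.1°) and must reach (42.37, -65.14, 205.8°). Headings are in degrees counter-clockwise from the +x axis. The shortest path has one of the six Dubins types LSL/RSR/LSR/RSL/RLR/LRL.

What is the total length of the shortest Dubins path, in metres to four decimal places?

68.4334 m

Let ψ = atan2(Δy, Δx) = atan2(-50.22, 36.40) = -54.0650° be the start→goal bearing.
Normalize: d = |goal − start| / ρ = 62.024257/6.07 = 10.218164, α = (θ_start − ψ) mod 360° = 305.1650° = 5.326134 rad, β = (θ_goal − ψ) mod 360° = 259.8650° = 4.535500 rad.
Common terms: sin α = -0.817497, cos α = 0.575933, sin β = -0.984396, cos β = -0.175968, cos(α−β) = 0.703395, d² = 104.410879. Work in radians in the unit-radius frame; every candidate has L = ρ·(t + p + q).
LSL: p² = 2 + d² − 2cos(α−β) + 2d(sin α − sin β) = 108.414891; p = √p² = 10.412247; φ = atan2(cos β − cos α, d + sin α − sin β) = -0.072276 rad; t = (φ − α) mod 2π = 0.884775 rad, q = (β − φ) mod 2π = 4.607776 rad → L = 6.07·(0.884775 + 10.412247 + 4.607776) = 6.07·15.904798 = 96.542126 m
RSR: p² = 2 + d² − 2cos(α−β) + 2d(sin β − sin α) = 101.593289; p = √p² = 10.079350; φ = atan2(cos α − cos β, d − sin α + sin β) = 0.074668 rad; t = (α − φ) mod 2π = 5.251466 rad, q = (φ − β) mod 2π = 1.822353 rad → L = 6.07·(5.251466 + 10.079350 + 1.822353) = 6.07·17.153169 = 104.119736 m
LSR: p² = d² − 2 + 2cos(α−β) + 2d(sin α + sin β) = 66.993596; p = √p² = 8.184962; φ = atan2(−cos α − cos β, d + sin α + sin β) − atan2(−2, p) = 0.192167 rad; t = (φ − α) mod 2π = 1.149219 rad, q = (φ − β) mod 2π = 1.939853 rad → L = 6.07·(1.149219 + 8.184962 + 1.939853) = 6.07·11.274033 = 68.433383 m
RSL: p² = d² − 2 + 2cos(α−β) − 2d(sin α + sin β) = 140.641741; p = √p² = 11.859247; φ = atan2(cos α + cos β, d − sin α − sin β) − atan2(2, p) = -0.133810 rad; t = (α − φ) mod 2π = 5.459944 rad, q = (β − φ) mod 2π = 4.669310 rad → L = 6.07·(5.459944 + 11.859247 + 4.669310) = 6.07·21.988501 = 133.470202 m
RLR: c = (6 − d² + 2cos(α−β) + 2d(sin α − sin β))/8 = -11.699161, |c| > 1 → infeasible
LRL: c = (6 − d² + 2cos(α−β) − 2d(sin α − sin β))/8 = -12.551861, |c| > 1 → infeasible
Shortest: LSR with L = 68.433383 m ≈ 68.4334 m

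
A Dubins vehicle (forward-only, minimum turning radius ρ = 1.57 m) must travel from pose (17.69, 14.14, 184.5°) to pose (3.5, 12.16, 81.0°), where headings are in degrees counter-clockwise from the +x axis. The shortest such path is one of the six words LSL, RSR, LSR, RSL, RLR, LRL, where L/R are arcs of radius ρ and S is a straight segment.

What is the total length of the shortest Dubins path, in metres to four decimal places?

Let ψ = atan2(Δy, Δx) = atan2(-1.98, -14.19) = -172.0565° be the start→goal bearing.
Normalize: d = |goal − start| / ρ = 14.327474/1.57 = 9.125779, α = (θ_start − ψ) mod 360° = 356.5565° = 6.223085 rad, β = (θ_goal − ψ) mod 360° = 253.0565° = 4.416670 rad.
Common terms: sin α = -0.060064, cos α = 0.998195, sin β = -0.956593, cos β = -0.291428, cos(α−β) = -0.233445, d² = 83.279849. Work in radians in the unit-radius frame; every candidate has L = ρ·(t + p + q).
LSL: p² = 2 + d² − 2cos(α−β) + 2d(sin α − sin β) = 102.109791; p = √p² = 10.104939; φ = atan2(cos β − cos α, d + sin α − sin β) = -0.127972 rad; t = (φ − α) mod 2π = 6.215313 rad, q = (β − φ) mod 2π = 4.544642 rad → L = 1.57·(6.215313 + 10.104939 + 4.544642) = 1.57·20.864894 = 32.757883 m
RSR: p² = 2 + d² − 2cos(α−β) + 2d(sin β − sin α) = 69.383688; p = √p² = 8.329687; φ = atan2(cos α − cos β, d − sin α + sin β) = 0.155448 rad; t = (α − φ) mod 2π = 6.067638 rad, q = (φ − β) mod 2π = 2.021963 rad → L = 1.57·(6.067638 + 8.329687 + 2.021963) = 1.57·16.419288 = 25.778283 m
LSR: p² = d² − 2 + 2cos(α−β) + 2d(sin α + sin β) = 62.257393; p = √p² = 7.890335; φ = atan2(−cos α − cos β, d + sin α + sin β) − atan2(−2, p) = 0.161309 rad; t = (φ − α) mod 2π = 0.221409 rad, q = (φ − β) mod 2π = 2.027825 rad → L = 1.57·(0.221409 + 7.890335 + 2.027825) = 1.57·10.139569 = 15.919123 m
RSL: p² = d² − 2 + 2cos(α−β) − 2d(sin α + sin β) = 99.368524; p = √p² = 9.968376; φ = atan2(cos α + cos β, d − sin α − sin β) − atan2(2, p) = -0.128434 rad; t = (α − φ) mod 2π = 0.068334 rad, q = (β − φ) mod 2π = 4.545104 rad → L = 1.57·(0.068334 + 9.968376 + 4.545104) = 1.57·14.581814 = 22.893448 m
RLR: c = (6 − d² + 2cos(α−β) + 2d(sin α − sin β))/8 = -7.672961, |c| > 1 → infeasible
LRL: c = (6 − d² + 2cos(α−β) − 2d(sin α − sin β))/8 = -11.763724, |c| > 1 → infeasible
Shortest: LSR with L = 15.919123 m ≈ 15.9191 m

15.9191 m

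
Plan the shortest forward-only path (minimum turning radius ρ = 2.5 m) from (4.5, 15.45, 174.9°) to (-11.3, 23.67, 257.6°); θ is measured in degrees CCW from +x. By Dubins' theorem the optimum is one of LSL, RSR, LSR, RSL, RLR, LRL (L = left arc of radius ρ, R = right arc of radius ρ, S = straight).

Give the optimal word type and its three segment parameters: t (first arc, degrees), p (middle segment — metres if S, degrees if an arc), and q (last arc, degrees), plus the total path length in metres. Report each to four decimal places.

Let ψ = atan2(Δy, Δx) = atan2(8.22, -15.80) = 152.5142° be the start→goal bearing.
Normalize: d = |goal − start| / ρ = 17.810345/2.5 = 7.124138, α = (θ_start − ψ) mod 360° = 22.3858° = 0.390707 rad, β = (θ_goal − ψ) mod 360° = 105.0858° = 1.834094 rad.
Common terms: sin α = 0.380842, cos α = 0.924640, sin β = 0.965537, cos β = -0.260266, cos(α−β) = 0.127065, d² = 50.753344. Work in radians in the unit-radius frame; every candidate has L = ρ·(t + p + q).
LSL: p² = 2 + d² − 2cos(α−β) + 2d(sin α − sin β) = 44.168320; p = √p² = 6.645925; φ = atan2(cos β − cos α, d + sin α − sin β) = -0.179249 rad; t = (φ − α) mod 2π = 5.713230 rad, q = (β − φ) mod 2π = 2.013343 rad → L = 2.5·(5.713230 + 6.645925 + 2.013343) = 2.5·14.372498 = 35.931244 m
RSR: p² = 2 + d² − 2cos(α−β) + 2d(sin β − sin α) = 60.830110; p = √p² = 7.799366; φ = atan2(cos α − cos β, d − sin α + sin β) = 0.152514 rad; t = (α − φ) mod 2π = 0.238193 rad, q = (φ − β) mod 2π = 4.601605 rad → L = 2.5·(0.238193 + 7.799366 + 4.601605) = 2.5·12.639164 = 31.597910 m
LSR: p² = d² − 2 + 2cos(α−β) + 2d(sin α + sin β) = 68.191052; p = √p² = 8.257787; φ = atan2(−cos α − cos β, d + sin α + sin β) − atan2(−2, p) = 0.159347 rad; t = (φ − α) mod 2π = 6.051825 rad, q = (φ − β) mod 2π = 4.608438 rad → L = 2.5·(6.051825 + 8.257787 + 4.608438) = 2.5·18.918050 = 47.295126 m
RSL: p² = d² − 2 + 2cos(α−β) − 2d(sin α + sin β) = 29.823894; p = √p² = 5.461126; φ = atan2(cos α + cos β, d − sin α − sin β) − atan2(2, p) = -0.236570 rad; t = (α − φ) mod 2π = 0.627277 rad, q = (β − φ) mod 2π = 2.070664 rad → L = 2.5·(0.627277 + 5.461126 + 2.070664) = 2.5·8.159066 = 20.397666 m
RLR: c = (6 − d² + 2cos(α−β) + 2d(sin α − sin β))/8 = -6.603764, |c| > 1 → infeasible
LRL: c = (6 − d² + 2cos(α−β) − 2d(sin α − sin β))/8 = -4.521040, |c| > 1 → infeasible
Shortest: RSL with L = 20.397666 m ≈ 20.3977 m
Convert RSL to answer units (arcs ×180/π): t = 0.627277·180/π = 35.9403°, p = ρ·p = 2.5·5.461126 = 13.6528 m, q = 2.070664·180/π = 118.6403°, L = 20.3977 m.

RSL: t = 35.9403°, p = 13.6528 m, q = 118.6403°, L = 20.3977 m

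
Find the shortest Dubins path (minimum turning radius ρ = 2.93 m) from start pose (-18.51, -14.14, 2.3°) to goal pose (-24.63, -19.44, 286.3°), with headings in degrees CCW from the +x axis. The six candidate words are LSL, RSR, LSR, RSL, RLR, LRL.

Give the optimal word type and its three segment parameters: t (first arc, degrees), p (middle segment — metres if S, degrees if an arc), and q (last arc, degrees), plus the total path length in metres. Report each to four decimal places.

LSL: t = 244.3937°, p = 8.0632 m, q = 39.6063°, L = 22.5865 m

Let ψ = atan2(Δy, Δx) = atan2(-5.30, -6.12) = -139.1070° be the start→goal bearing.
Normalize: d = |goal − start| / ρ = 8.095950/2.93 = 2.763123, α = (θ_start − ψ) mod 360° = 141.4070° = 2.468018 rad, β = (θ_goal − ψ) mod 360° = 65.4070° = 1.141568 rad.
Common terms: sin α = 0.623784, cos α = -0.781597, sin β = 0.909287, cos β = 0.416170, cos(α−β) = 0.241922, d² = 7.634847. Work in radians in the unit-radius frame; every candidate has L = ρ·(t + p + q).
LSL: p² = 2 + d² − 2cos(α−β) + 2d(sin α − sin β) = 7.573244; p = √p² = 2.751953; φ = atan2(cos β − cos α, d + sin α − sin β) = 0.450307 rad; t = (φ − α) mod 2π = 4.265475 rad, q = (β − φ) mod 2π = 0.691260 rad → L = 2.93·(4.265475 + 2.751953 + 0.691260) = 2.93·7.708688 = 22.586455 m
RSR: p² = 2 + d² − 2cos(α−β) + 2d(sin β − sin α) = 10.728763; p = √p² = 3.275479; φ = atan2(cos α − cos β, d − sin α + sin β) = -0.374360 rad; t = (α − φ) mod 2π = 2.842378 rad, q = (φ − β) mod 2π = 4.767258 rad → L = 2.93·(2.842378 + 3.275479 + 4.767258) = 2.93·10.885115 = 31.893386 m
LSR: p² = d² − 2 + 2cos(α−β) + 2d(sin α + sin β) = 14.590818; p = √p² = 3.819793; φ = atan2(−cos α − cos β, d + sin α + sin β) − atan2(−2, p) = 0.567194 rad; t = (φ − α) mod 2π = 4.382361 rad, q = (φ − β) mod 2π = 5.708812 rad → L = 2.93·(4.382361 + 3.819793 + 5.708812) = 2.93·13.910966 = 40.759130 m
RSL: p² = d² − 2 + 2cos(α−β) − 2d(sin α + sin β) = -2.353436 < 0 → infeasible
RLR: c = (6 − d² + 2cos(α−β) + 2d(sin α − sin β))/8 = -0.341095; p = 2π − arccos c = 4.364307 rad; φ = atan2(cos α − cos β, d − sin α + sin β) = -0.374360 rad; t = (α − φ + p/2) mod 2π = 5.024531 rad, q = (α − β − t + p) mod 2π = 0.666226 rad → L = 2.93·(5.024531 + 4.364307 + 0.666226) = 2.93·10.055064 = 29.461338 m
LRL: c = (6 − d² + 2cos(α−β) − 2d(sin α − sin β))/8 = 0.053345; p = 2π − arccos c = 4.765759 rad; φ = atan2(cos β − cos α, d + sin α − sin β) = 0.450307 rad; t = (φ − α + p/2) mod 2π = 0.365169 rad, q = (β − α − t + p) mod 2π = 3.074140 rad → L = 2.93·(0.365169 + 4.765759 + 3.074140) = 2.93·8.205068 = 24.040848 m
Shortest: LSL with L = 22.586455 m ≈ 22.5865 m
Convert LSL to answer units (arcs ×180/π): t = 4.265475·180/π = 244.3937°, p = ρ·p = 2.93·2.751953 = 8.0632 m, q = 0.691260·180/π = 39.6063°, L = 22.5865 m.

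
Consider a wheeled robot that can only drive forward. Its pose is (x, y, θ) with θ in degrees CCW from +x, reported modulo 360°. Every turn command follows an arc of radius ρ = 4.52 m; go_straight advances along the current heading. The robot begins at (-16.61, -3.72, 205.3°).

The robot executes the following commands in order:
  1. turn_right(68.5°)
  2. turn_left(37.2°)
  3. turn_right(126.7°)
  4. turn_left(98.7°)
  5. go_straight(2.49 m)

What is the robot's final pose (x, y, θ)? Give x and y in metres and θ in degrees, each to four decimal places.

(-29.9654, 14.0373, 146.0000°)

set_pose: (x, y, θ) = (-16.6100, -3.7200, 205.3000°), ρ = 4.52
turn_right(68.5°): centre at ρ to the right, rotate −68.5° → (-21.6358, -2.9285, 136.8000°)
turn_left(37.2°): centre at ρ to the left, rotate +37.2° → (-24.2575, -1.7282, 174.0000°)
turn_right(126.7°): centre at ρ to the right, rotate −126.7° → (-27.1068, 5.8323, 47.3000°)
turn_left(98.7°): centre at ρ to the left, rotate +98.7° → (-27.9011, 12.6449, 146.0000°)
go_straight(2.49): x += 2.49·cos θ, y += 2.49·sin θ → (-29.9654, 14.0373, 146.0000°)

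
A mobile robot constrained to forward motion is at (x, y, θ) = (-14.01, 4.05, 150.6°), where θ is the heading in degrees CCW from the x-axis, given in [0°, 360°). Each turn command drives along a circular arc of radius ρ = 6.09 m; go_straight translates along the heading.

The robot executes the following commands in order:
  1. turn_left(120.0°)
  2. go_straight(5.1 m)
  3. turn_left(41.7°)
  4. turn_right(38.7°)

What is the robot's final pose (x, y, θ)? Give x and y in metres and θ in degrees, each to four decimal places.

set_pose: (x, y, θ) = (-14.0100, 4.0500, 150.6000°), ρ = 6.09
turn_left(120.0°): centre at ρ to the left, rotate +120.0° → (-23.0893, -1.3195, 270.6000°)
go_straight(5.1): x += 5.1·cos θ, y += 5.1·sin θ → (-23.0359, -6.4192, 270.6000°)
turn_left(41.7°): centre at ρ to the left, rotate +41.7° → (-21.4506, -10.4541, 312.3000°)
turn_right(38.7°): centre at ρ to the right, rotate −38.7° → (-19.8769, -14.1703, 273.6000°)

(-19.8769, -14.1703, 273.6000°)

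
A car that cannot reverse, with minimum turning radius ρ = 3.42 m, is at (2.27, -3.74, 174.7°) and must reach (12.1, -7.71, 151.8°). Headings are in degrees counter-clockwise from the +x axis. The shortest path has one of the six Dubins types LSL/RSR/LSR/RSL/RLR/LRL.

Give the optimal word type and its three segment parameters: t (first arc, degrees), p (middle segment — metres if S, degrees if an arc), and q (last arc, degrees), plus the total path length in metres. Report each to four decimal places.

Let ψ = atan2(Δy, Δx) = atan2(-3.97, 9.83) = -21.9921° be the start→goal bearing.
Normalize: d = |goal − start| / ρ = 10.601406/3.42 = 3.099826, α = (θ_start − ψ) mod 360° = 196.6921° = 3.432925 rad, β = (θ_goal − ψ) mod 360° = 173.7921° = 3.033244 rad.
Common terms: sin α = -0.287228, cos α = -0.957862, sin β = 0.108137, cos β = -0.994136, cos(α−β) = 0.921185, d² = 9.608922. Work in radians in the unit-radius frame; every candidate has L = ρ·(t + p + q).
LSL: p² = 2 + d² − 2cos(α−β) + 2d(sin α − sin β) = 7.315427; p = √p² = 2.704705; φ = atan2(cos β − cos α, d + sin α − sin β) = -0.013412 rad; t = (φ − α) mod 2π = 2.836849 rad, q = (β − φ) mod 2π = 3.046656 rad → L = 3.42·(2.836849 + 2.704705 + 3.046656) = 3.42·8.588209 = 29.371676 m
RSR: p² = 2 + d² − 2cos(α−β) + 2d(sin β − sin α) = 12.217676; p = √p² = 3.495379; φ = atan2(cos α − cos β, d − sin α + sin β) = 0.010378 rad; t = (α − φ) mod 2π = 3.422547 rad, q = (φ − β) mod 2π = 3.260319 rad → L = 3.42·(3.422547 + 3.495379 + 3.260319) = 3.42·10.178245 = 34.809598 m
LSR: p² = d² − 2 + 2cos(α−β) + 2d(sin α + sin β) = 8.340986; p = √p² = 2.888077; φ = atan2(−cos α − cos β, d + sin α + sin β) − atan2(−2, p) = 1.194826 rad; t = (φ − α) mod 2π = 4.045086 rad, q = (φ − β) mod 2π = 4.444767 rad → L = 3.42·(4.045086 + 2.888077 + 4.444767) = 3.42·11.377930 = 38.912520 m
RSL: p² = d² − 2 + 2cos(α−β) − 2d(sin α + sin β) = 10.561600; p = √p² = 3.249862; φ = atan2(cos α + cos β, d − sin α − sin β) − atan2(2, p) = -1.088644 rad; t = (α − φ) mod 2π = 4.521568 rad, q = (β − φ) mod 2π = 4.121888 rad → L = 3.42·(4.521568 + 3.249862 + 4.121888) = 3.42·11.893318 = 40.675146 m
RLR: c = (6 − d² + 2cos(α−β) + 2d(sin α − sin β))/8 = -0.527210; p = 2π − arccos c = 4.157076 rad; φ = atan2(cos α − cos β, d − sin α + sin β) = 0.010378 rad; t = (α − φ + p/2) mod 2π = 5.501085 rad, q = (α − β − t + p) mod 2π = 5.338857 rad → L = 3.42·(5.501085 + 4.157076 + 5.338857) = 3.42·14.997017 = 51.289798 m
LRL: c = (6 − d² + 2cos(α−β) − 2d(sin α − sin β))/8 = 0.085572; p = 2π − arccos c = 4.798065 rad; φ = atan2(cos β − cos α, d + sin α − sin β) = -0.013412 rad; t = (φ − α + p/2) mod 2π = 5.235882 rad, q = (β − α − t + p) mod 2π = 5.445689 rad → L = 3.42·(5.235882 + 4.798065 + 5.445689) = 3.42·15.479636 = 52.940354 m
Shortest: LSL with L = 29.371676 m ≈ 29.3717 m
Convert LSL to answer units (arcs ×180/π): t = 2.836849·180/π = 162.5395°, p = ρ·p = 3.42·2.704705 = 9.2501 m, q = 3.046656·180/π = 174.5605°, L = 29.3717 m.

LSL: t = 162.5395°, p = 9.2501 m, q = 174.5605°, L = 29.3717 m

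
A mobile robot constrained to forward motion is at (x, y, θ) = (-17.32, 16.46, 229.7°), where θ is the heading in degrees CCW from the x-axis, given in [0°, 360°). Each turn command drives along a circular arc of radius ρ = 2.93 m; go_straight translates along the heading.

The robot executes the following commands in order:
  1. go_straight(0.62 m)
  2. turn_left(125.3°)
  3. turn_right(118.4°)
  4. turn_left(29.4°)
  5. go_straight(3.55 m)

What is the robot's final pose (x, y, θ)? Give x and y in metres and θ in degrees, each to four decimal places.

set_pose: (x, y, θ) = (-17.3200, 16.4600, 229.7000°), ρ = 2.93
go_straight(0.62): x += 0.62·cos θ, y += 0.62·sin θ → (-17.7210, 15.9871, 229.7000°)
turn_left(125.3°): centre at ρ to the left, rotate +125.3° → (-15.7418, 11.1732, 355.0000°)
turn_right(118.4°): centre at ρ to the right, rotate −118.4° → (-13.5510, 6.6414, 236.6000°)
turn_left(29.4°): centre at ρ to the left, rotate +29.4° → (-14.0278, 5.2329, 266.0000°)
go_straight(3.55): x += 3.55·cos θ, y += 3.55·sin θ → (-14.2754, 1.6916, 266.0000°)

(-14.2754, 1.6916, 266.0000°)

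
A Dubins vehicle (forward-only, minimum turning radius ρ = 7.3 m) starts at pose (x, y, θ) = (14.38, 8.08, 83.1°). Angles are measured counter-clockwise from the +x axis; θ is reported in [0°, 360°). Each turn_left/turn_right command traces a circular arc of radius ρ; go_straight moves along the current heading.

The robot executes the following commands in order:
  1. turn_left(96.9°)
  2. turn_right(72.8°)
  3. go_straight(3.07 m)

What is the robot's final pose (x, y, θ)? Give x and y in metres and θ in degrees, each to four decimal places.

(-0.7485, 24.3310, 107.2000°)

set_pose: (x, y, θ) = (14.3800, 8.0800, 83.1000°), ρ = 7.3
turn_left(96.9°): centre at ρ to the left, rotate +96.9° → (7.1329, 16.2570, 180.0000°)
turn_right(72.8°): centre at ρ to the right, rotate −72.8° → (0.1593, 21.3983, 107.2000°)
go_straight(3.07): x += 3.07·cos θ, y += 3.07·sin θ → (-0.7485, 24.3310, 107.2000°)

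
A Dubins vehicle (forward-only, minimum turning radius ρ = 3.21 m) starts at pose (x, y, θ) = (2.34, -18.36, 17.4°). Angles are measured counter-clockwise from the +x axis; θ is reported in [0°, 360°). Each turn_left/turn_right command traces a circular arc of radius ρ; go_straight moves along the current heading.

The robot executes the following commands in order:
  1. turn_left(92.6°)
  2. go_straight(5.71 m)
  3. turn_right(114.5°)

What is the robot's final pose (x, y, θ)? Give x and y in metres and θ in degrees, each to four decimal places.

set_pose: (x, y, θ) = (2.3400, -18.3600, 17.4000°), ρ = 3.21
turn_left(92.6°): centre at ρ to the left, rotate +92.6° → (4.3965, -14.1990, 110.0000°)
go_straight(5.71): x += 5.71·cos θ, y += 5.71·sin θ → (2.4436, -8.8334, 110.0000°)
turn_right(114.5°): centre at ρ to the right, rotate −114.5° → (5.7118, -4.5354, -4.5000° ≡ 355.5000°)

(5.7118, -4.5354, 355.5000°)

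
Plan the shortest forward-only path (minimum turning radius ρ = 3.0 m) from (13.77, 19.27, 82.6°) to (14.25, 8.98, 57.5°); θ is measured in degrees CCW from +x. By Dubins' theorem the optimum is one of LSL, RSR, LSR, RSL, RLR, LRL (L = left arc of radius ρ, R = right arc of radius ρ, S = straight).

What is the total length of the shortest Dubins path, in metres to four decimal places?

Let ψ = atan2(Δy, Δx) = atan2(-10.29, 0.48) = -87.3292° be the start→goal bearing.
Normalize: d = |goal − start| / ρ = 10.301189/3.0 = 3.433730, α = (θ_start − ψ) mod 360° = 169.9292° = 2.965825 rad, β = (θ_goal − ψ) mod 360° = 144.8292° = 2.527747 rad.
Common terms: sin α = 0.174864, cos α = -0.984593, sin β = 0.576015, cos β = -0.817439, cos(α−β) = 0.905569, d² = 11.790500. Work in radians in the unit-radius frame; every candidate has L = ρ·(t + p + q).
LSL: p² = 2 + d² − 2cos(α−β) + 2d(sin α − sin β) = 9.224474; p = √p² = 3.037182; φ = atan2(cos β − cos α, d + sin α − sin β) = 0.055064 rad; t = (φ − α) mod 2π = 3.372424 rad, q = (β − φ) mod 2π = 2.472684 rad → L = 3.0·(3.372424 + 3.037182 + 2.472684) = 3.0·8.882290 = 26.646869 m
RSR: p² = 2 + d² − 2cos(α−β) + 2d(sin β − sin α) = 14.734250; p = √p² = 3.838522; φ = atan2(cos α − cos β, d − sin α + sin β) = -0.043560 rad; t = (α − φ) mod 2π = 3.009385 rad, q = (φ − β) mod 2π = 3.711878 rad → L = 3.0·(3.009385 + 3.838522 + 3.711878) = 3.0·10.559785 = 31.679355 m
LSR: p² = d² − 2 + 2cos(α−β) + 2d(sin α + sin β) = 16.758271; p = √p² = 4.093687; φ = atan2(−cos α − cos β, d + sin α + sin β) − atan2(−2, p) = 0.861084 rad; t = (φ − α) mod 2π = 4.178444 rad, q = (φ − β) mod 2π = 4.616522 rad → L = 3.0·(4.178444 + 4.093687 + 4.616522) = 3.0·12.888653 = 38.665959 m
RSL: p² = d² − 2 + 2cos(α−β) − 2d(sin α + sin β) = 6.445004; p = √p² = 2.538701; φ = atan2(cos α + cos β, d − sin α − sin β) − atan2(2, p) = -1.258729 rad; t = (α − φ) mod 2π = 4.224554 rad, q = (β − φ) mod 2π = 3.786477 rad → L = 3.0·(4.224554 + 2.538701 + 3.786477) = 3.0·10.549732 = 31.649196 m
RLR: c = (6 − d² + 2cos(α−β) + 2d(sin α − sin β))/8 = -0.841781; p = 2π − arccos c = 3.711814 rad; φ = atan2(cos α − cos β, d − sin α + sin β) = -0.043560 rad; t = (α − φ + p/2) mod 2π = 4.865292 rad, q = (α − β − t + p) mod 2π = 5.567785 rad → L = 3.0·(4.865292 + 3.711814 + 5.567785) = 3.0·14.144892 = 42.434675 m
LRL: c = (6 − d² + 2cos(α−β) − 2d(sin α − sin β))/8 = -0.153059; p = 2π − arccos c = 4.558726 rad; φ = atan2(cos β − cos α, d + sin α − sin β) = 0.055064 rad; t = (φ − α + p/2) mod 2π = 5.651787 rad, q = (β − α − t + p) mod 2π = 4.752046 rad → L = 3.0·(5.651787 + 4.558726 + 4.752046) = 3.0·14.962559 = 44.887677 m
Shortest: LSL with L = 26.646869 m ≈ 26.6469 m

26.6469 m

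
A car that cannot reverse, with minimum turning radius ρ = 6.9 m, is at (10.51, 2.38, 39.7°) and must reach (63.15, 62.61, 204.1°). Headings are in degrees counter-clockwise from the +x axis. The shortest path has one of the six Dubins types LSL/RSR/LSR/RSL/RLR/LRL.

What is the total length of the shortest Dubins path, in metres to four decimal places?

Let ψ = atan2(Δy, Δx) = atan2(60.23, 52.64) = 48.8471° be the start→goal bearing.
Normalize: d = |goal − start| / ρ = 79.991390/6.9 = 11.592955, α = (θ_start − ψ) mod 360° = 350.8529° = 6.123538 rad, β = (θ_goal − ψ) mod 360° = 155.2529° = 2.709674 rad.
Common terms: sin α = -0.158970, cos α = 0.987283, sin β = 0.418614, cos β = -0.908164, cos(α−β) = -0.963163, d² = 134.396608. Work in radians in the unit-radius frame; every candidate has L = ρ·(t + p + q).
LSL: p² = 2 + d² − 2cos(α−β) + 2d(sin α − sin β) = 124.931140; p = √p² = 11.177260; φ = atan2(cos β − cos α, d + sin α − sin β) = -0.170404 rad; t = (φ − α) mod 2π = 6.272428 rad, q = (β − φ) mod 2π = 2.880079 rad → L = 6.9·(6.272428 + 11.177260 + 2.880079) = 6.9·20.329767 = 140.275389 m
RSR: p² = 2 + d² − 2cos(α−β) + 2d(sin β − sin α) = 151.714726; p = √p² = 12.317253; φ = atan2(cos α − cos β, d − sin α + sin β) = 0.154500 rad; t = (α − φ) mod 2π = 5.969039 rad, q = (φ − β) mod 2π = 3.728010 rad → L = 6.9·(5.969039 + 12.317253 + 3.728010) = 6.9·22.014302 = 151.898687 m
LSR: p² = d² − 2 + 2cos(α−β) + 2d(sin α + sin β) = 136.490367; p = √p² = 11.682909; φ = atan2(−cos α − cos β, d + sin α + sin β) − atan2(−2, p) = 0.162872 rad; t = (φ − α) mod 2π = 0.322518 rad, q = (φ − β) mod 2π = 3.736382 rad → L = 6.9·(0.322518 + 11.682909 + 3.736382) = 6.9·15.741810 = 108.618490 m
RSL: p² = d² − 2 + 2cos(α−β) − 2d(sin α + sin β) = 124.450199; p = √p² = 11.155725; φ = atan2(cos α + cos β, d − sin α − sin β) − atan2(2, p) = -0.170415 rad; t = (α − φ) mod 2π = 0.010768 rad, q = (β − φ) mod 2π = 2.880089 rad → L = 6.9·(0.010768 + 11.155725 + 2.880089) = 6.9·14.046582 = 96.921414 m
RLR: c = (6 − d² + 2cos(α−β) + 2d(sin α − sin β))/8 = -17.964341, |c| > 1 → infeasible
LRL: c = (6 − d² + 2cos(α−β) − 2d(sin α − sin β))/8 = -14.616393, |c| > 1 → infeasible
Shortest: RSL with L = 96.921414 m ≈ 96.9214 m

96.9214 m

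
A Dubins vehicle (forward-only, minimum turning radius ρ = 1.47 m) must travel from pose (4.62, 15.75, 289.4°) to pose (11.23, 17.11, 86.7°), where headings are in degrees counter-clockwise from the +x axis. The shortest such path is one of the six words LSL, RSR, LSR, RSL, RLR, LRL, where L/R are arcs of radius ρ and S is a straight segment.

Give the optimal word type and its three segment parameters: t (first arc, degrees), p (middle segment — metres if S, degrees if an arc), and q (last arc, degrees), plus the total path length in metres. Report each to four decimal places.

Let ψ = atan2(Δy, Δx) = atan2(1.36, 6.61) = 11.6263° be the start→goal bearing.
Normalize: d = |goal − start| / ρ = 6.748459/1.47 = 4.590788, α = (θ_start − ψ) mod 360° = 277.7737° = 4.848066 rad, β = (θ_goal − ψ) mod 360° = 75.0737° = 1.310283 rad.
Common terms: sin α = -0.990810, cos α = 0.135261, sin β = 0.966258, cos β = 0.257576, cos(α−β) = -0.922538, d² = 21.075339. Work in radians in the unit-radius frame; every candidate has L = ρ·(t + p + q).
LSL: p² = 2 + d² − 2cos(α−β) + 2d(sin α − sin β) = 6.951445; p = √p² = 2.636559; φ = atan2(cos β − cos α, d + sin α − sin β) = 0.046409 rad; t = (φ − α) mod 2π = 1.481528 rad, q = (β − φ) mod 2π = 1.263875 rad → L = 1.47·(1.481528 + 2.636559 + 1.263875) = 1.47·5.381962 = 7.911484 m
RSR: p² = 2 + d² − 2cos(α−β) + 2d(sin β − sin α) = 42.889386; p = √p² = 6.548999; φ = atan2(cos α − cos β, d − sin α + sin β) = -0.018678 rad; t = (α − φ) mod 2π = 4.866744 rad, q = (φ − β) mod 2π = 4.954224 rad → L = 1.47·(4.866744 + 6.548999 + 4.954224) = 1.47·16.369967 = 24.063851 m
LSR: p² = d² − 2 + 2cos(α−β) + 2d(sin α + sin β) = 17.004836; p = √p² = 4.123692; φ = atan2(−cos α − cos β, d + sin α + sin β) − atan2(−2, p) = 0.365758 rad; t = (φ − α) mod 2π = 1.800878 rad, q = (φ − β) mod 2π = 5.338660 rad → L = 1.47·(1.800878 + 4.123692 + 5.338660) = 1.47·11.263230 = 16.556948 m
RSL: p² = d² − 2 + 2cos(α−β) − 2d(sin α + sin β) = 17.455689; p = √p² = 4.178001; φ = atan2(cos α + cos β, d − sin α − sin β) − atan2(2, p) = -0.361550 rad; t = (α − φ) mod 2π = 5.209616 rad, q = (β − φ) mod 2π = 1.671834 rad → L = 1.47·(5.209616 + 4.178001 + 1.671834) = 1.47·11.059450 = 16.257392 m
RLR: c = (6 − d² + 2cos(α−β) + 2d(sin α − sin β))/8 = -4.361173, |c| > 1 → infeasible
LRL: c = (6 − d² + 2cos(α−β) − 2d(sin α − sin β))/8 = 0.131069; p = 2π − arccos c = 4.843837 rad; φ = atan2(cos β − cos α, d + sin α − sin β) = 0.046409 rad; t = (φ − α + p/2) mod 2π = 3.903447 rad, q = (β − α − t + p) mod 2π = 3.685793 rad → L = 1.47·(3.903447 + 4.843837 + 3.685793) = 1.47·12.433076 = 18.276622 m
Shortest: LSL with L = 7.911484 m ≈ 7.9115 m
Convert LSL to answer units (arcs ×180/π): t = 1.481528·180/π = 84.8853°, p = ρ·p = 1.47·2.636559 = 3.8757 m, q = 1.263875·180/π = 72.4147°, L = 7.9115 m.

LSL: t = 84.8853°, p = 3.8757 m, q = 72.4147°, L = 7.9115 m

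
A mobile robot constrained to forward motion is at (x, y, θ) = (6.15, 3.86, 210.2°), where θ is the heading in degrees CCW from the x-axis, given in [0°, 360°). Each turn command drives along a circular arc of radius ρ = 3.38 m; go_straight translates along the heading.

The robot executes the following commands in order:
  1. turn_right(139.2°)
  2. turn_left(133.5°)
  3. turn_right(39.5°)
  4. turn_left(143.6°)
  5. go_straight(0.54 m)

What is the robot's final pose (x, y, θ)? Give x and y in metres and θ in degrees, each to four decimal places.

(-8.7995, 6.0730, 308.6000°)

set_pose: (x, y, θ) = (6.1500, 3.8600, 210.2000°), ρ = 3.38
turn_right(139.2°): centre at ρ to the right, rotate −139.2° → (1.2539, 7.8817, 71.0000°)
turn_left(133.5°): centre at ρ to the left, rotate +133.5° → (-3.3436, 12.0578, 204.5000°)
turn_right(39.5°): centre at ρ to the right, rotate −39.5° → (-5.6200, 11.8686, 165.0000°)
turn_left(143.6°): centre at ρ to the left, rotate +143.6° → (-9.1364, 6.4951, 308.6000°)
go_straight(0.54): x += 0.54·cos θ, y += 0.54·sin θ → (-8.7995, 6.0730, 308.6000°)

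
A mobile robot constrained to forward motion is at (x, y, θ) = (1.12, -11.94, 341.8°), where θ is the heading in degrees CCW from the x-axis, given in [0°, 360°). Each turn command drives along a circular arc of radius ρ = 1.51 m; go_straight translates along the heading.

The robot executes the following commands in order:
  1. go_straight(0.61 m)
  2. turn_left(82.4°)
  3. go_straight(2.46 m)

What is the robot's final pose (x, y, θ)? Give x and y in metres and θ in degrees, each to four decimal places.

(4.6013, -9.1385, 64.2000°)

set_pose: (x, y, θ) = (1.1200, -11.9400, 341.8000°), ρ = 1.51
go_straight(0.61): x += 0.61·cos θ, y += 0.61·sin θ → (1.6995, -12.1305, 341.8000°)
turn_left(82.4°): centre at ρ to the left, rotate +82.4° → (3.5306, -11.3533, 424.2000° ≡ 64.2000°)
go_straight(2.46): x += 2.46·cos θ, y += 2.46·sin θ → (4.6013, -9.1385, 64.2000°)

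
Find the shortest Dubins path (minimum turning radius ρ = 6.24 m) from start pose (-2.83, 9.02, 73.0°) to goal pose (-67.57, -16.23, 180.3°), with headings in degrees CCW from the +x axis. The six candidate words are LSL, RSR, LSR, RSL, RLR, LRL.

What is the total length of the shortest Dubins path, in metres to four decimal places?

Let ψ = atan2(Δy, Δx) = atan2(-25.25, -64.74) = -158.6931° be the start→goal bearing.
Normalize: d = |goal − start| / ρ = 69.489784/6.24 = 11.136183, α = (θ_start − ψ) mod 360° = 231.6931° = 4.043808 rad, β = (θ_goal − ψ) mod 360° = 338.9931° = 5.916546 rad.
Common terms: sin α = -0.784702, cos α = -0.619873, sin β = -0.358480, cos β = 0.933538, cos(α−β) = -0.297375, d² = 124.014580. Work in radians in the unit-radius frame; every candidate has L = ρ·(t + p + q).
LSL: p² = 2 + d² − 2cos(α−β) + 2d(sin α − sin β) = 117.116347; p = √p² = 10.822031; φ = atan2(cos β − cos α, d + sin α − sin β) = 0.144039 rad; t = (φ − α) mod 2π = 2.383416 rad, q = (β − φ) mod 2π = 5.772507 rad → L = 6.24·(2.383416 + 10.822031 + 5.772507) = 6.24·18.977954 = 118.422434 m
RSR: p² = 2 + d² − 2cos(α−β) + 2d(sin β − sin α) = 136.102312; p = √p² = 11.666290; φ = atan2(cos α − cos β, d − sin α + sin β) = -0.133550 rad; t = (α − φ) mod 2π = 4.177359 rad, q = (φ − β) mod 2π = 0.233088 rad → L = 6.24·(4.177359 + 11.666290 + 0.233088) = 6.24·16.076737 = 100.318836 m
LSR: p² = d² − 2 + 2cos(α−β) + 2d(sin α + sin β) = 95.958464; p = √p² = 9.795839; φ = atan2(−cos α − cos β, d + sin α + sin β) − atan2(−2, p) = 0.170022 rad; t = (φ − α) mod 2π = 2.409399 rad, q = (φ − β) mod 2π = 0.536661 rad → L = 6.24·(2.409399 + 9.795839 + 0.536661) = 6.24·12.741900 = 79.509453 m
RSL: p² = d² − 2 + 2cos(α−β) − 2d(sin α + sin β) = 146.881196; p = √p² = 12.119455; φ = atan2(cos α + cos β, d − sin α − sin β) − atan2(2, p) = -0.138011 rad; t = (α − φ) mod 2π = 4.181820 rad, q = (β − φ) mod 2π = 6.054558 rad → L = 6.24·(4.181820 + 12.119455 + 6.054558) = 6.24·22.355833 = 139.500396 m
RLR: c = (6 − d² + 2cos(α−β) + 2d(sin α − sin β))/8 = -16.012789, |c| > 1 → infeasible
LRL: c = (6 − d² + 2cos(α−β) − 2d(sin α − sin β))/8 = -13.639543, |c| > 1 → infeasible
Shortest: LSR with L = 79.509453 m ≈ 79.5095 m

79.5095 m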